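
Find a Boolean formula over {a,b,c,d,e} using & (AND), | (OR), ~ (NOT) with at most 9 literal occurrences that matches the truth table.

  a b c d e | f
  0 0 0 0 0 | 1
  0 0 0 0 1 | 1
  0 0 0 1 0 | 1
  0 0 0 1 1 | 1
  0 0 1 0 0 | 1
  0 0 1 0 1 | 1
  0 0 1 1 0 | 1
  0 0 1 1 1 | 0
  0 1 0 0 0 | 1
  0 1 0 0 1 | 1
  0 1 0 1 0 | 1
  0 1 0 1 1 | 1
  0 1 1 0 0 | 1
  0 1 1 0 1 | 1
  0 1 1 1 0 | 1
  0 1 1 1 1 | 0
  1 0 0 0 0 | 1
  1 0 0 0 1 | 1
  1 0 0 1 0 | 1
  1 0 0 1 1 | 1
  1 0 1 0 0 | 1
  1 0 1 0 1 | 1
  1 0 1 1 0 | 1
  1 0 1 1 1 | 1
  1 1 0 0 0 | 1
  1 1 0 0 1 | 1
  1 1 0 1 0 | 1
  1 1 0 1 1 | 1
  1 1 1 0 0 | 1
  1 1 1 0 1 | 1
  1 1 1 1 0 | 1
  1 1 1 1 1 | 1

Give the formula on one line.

  ~e = 10101010101010101010101010101010
  (a | ~e) = 10101010101010101111111111111111
  (d & (a | ~e)) = 00100010001000100011001100110011
  ((d & (a | ~e)) | a) = 00100010001000101111111111111111
  ~d = 11001100110011001100110011001100
  ~c = 11110000111100001111000011110000
  (~d | ~c) = 11111100111111001111110011111100
  (a | (~d | ~c)) = 11111100111111001111111111111111
  (((d & (a | ~e)) | a) | (a | (~d | ~c))) = 11111110111111101111111111111111

(((d & (a | ~e)) | a) | (a | (~d | ~c)))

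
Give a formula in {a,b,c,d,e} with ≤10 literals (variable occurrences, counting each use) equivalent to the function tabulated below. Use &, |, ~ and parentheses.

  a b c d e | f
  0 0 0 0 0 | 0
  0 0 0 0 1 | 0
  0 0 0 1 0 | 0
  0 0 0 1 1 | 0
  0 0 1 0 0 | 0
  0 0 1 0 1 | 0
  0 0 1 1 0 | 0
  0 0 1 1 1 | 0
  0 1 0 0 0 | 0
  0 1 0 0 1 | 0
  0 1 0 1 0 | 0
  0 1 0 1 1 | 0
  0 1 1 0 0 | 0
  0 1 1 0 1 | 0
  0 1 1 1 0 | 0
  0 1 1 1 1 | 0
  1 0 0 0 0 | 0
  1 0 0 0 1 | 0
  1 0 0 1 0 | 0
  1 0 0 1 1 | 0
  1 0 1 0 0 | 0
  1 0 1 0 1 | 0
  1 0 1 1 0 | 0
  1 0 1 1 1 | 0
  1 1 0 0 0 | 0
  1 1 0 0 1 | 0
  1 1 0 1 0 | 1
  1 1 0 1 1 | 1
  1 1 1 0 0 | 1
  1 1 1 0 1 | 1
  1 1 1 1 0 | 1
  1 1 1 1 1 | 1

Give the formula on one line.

(((c | (d & ~a)) | ((a | ~b) & d)) & (a & b))

  ~a = 11111111111111110000000000000000
  (d & ~a) = 00110011001100110000000000000000
  (c | (d & ~a)) = 00111111001111110000111100001111
  ~b = 11111111000000001111111100000000
  (a | ~b) = 11111111000000001111111111111111
  ((a | ~b) & d) = 00110011000000000011001100110011
  ((c | (d & ~a)) | ((a | ~b) & d)) = 00111111001111110011111100111111
  (a & b) = 00000000000000000000000011111111
  (((c | (d & ~a)) | ((a | ~b) & d)) & (a & b)) = 00000000000000000000000000111111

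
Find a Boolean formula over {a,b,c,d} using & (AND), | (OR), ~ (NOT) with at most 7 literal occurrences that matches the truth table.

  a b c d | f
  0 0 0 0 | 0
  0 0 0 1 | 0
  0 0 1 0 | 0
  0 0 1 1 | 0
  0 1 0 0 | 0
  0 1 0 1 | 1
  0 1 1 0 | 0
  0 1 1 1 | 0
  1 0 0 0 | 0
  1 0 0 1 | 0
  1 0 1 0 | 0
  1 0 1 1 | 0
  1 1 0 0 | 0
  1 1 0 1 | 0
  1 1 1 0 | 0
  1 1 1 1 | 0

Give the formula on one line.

  ~a = 1111111100000000
  (a | d) = 0101010111111111
  ~c = 1100110011001100
  ((a | d) & ~c) = 0100010011001100
  ~b = 1111000011110000
  (((a | d) & ~c) | ~b) = 1111010011111100
  ((((a | d) & ~c) | ~b) & b) = 0000010000001100
  (~a & ((((a | d) & ~c) | ~b) & b)) = 0000010000000000

(~a & ((((a | d) & ~c) | ~b) & b))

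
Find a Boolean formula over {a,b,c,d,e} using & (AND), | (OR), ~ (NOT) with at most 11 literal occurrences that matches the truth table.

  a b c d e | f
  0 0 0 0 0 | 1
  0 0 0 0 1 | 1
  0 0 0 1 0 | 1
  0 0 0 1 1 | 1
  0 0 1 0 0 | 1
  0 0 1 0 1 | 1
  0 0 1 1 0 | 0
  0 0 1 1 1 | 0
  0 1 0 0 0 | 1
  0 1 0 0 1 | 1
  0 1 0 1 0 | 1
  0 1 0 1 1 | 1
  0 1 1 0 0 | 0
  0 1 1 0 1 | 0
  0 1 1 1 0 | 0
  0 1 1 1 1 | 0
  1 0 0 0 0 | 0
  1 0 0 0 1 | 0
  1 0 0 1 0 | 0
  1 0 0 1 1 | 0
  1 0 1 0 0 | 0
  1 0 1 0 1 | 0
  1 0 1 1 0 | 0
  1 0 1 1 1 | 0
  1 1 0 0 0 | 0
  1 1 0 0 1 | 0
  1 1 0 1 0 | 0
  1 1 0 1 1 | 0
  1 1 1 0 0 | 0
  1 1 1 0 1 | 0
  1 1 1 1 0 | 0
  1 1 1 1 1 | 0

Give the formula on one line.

  ~c = 11110000111100001111000011110000
  (d & ~c) = 00110000001100000011000000110000
  ~d = 11001100110011001100110011001100
  ((d & ~c) | ~d) = 11111100111111001111110011111100
  ~b = 11111111000000001111111100000000
  ~a = 11111111111111110000000000000000
  (~b & ~a) = 11111111000000000000000000000000
  (~c | (~b & ~a)) = 11111111111100001111000011110000
  (~a | c) = 11111111111111110000111100001111
  ((~c | (~b & ~a)) & (~a | c)) = 11111111111100000000000000000000
  (((d & ~c) | ~d) & ((~c | (~b & ~a)) & (~a | c))) = 11111100111100000000000000000000

(((d & ~c) | ~d) & ((~c | (~b & ~a)) & (~a | c)))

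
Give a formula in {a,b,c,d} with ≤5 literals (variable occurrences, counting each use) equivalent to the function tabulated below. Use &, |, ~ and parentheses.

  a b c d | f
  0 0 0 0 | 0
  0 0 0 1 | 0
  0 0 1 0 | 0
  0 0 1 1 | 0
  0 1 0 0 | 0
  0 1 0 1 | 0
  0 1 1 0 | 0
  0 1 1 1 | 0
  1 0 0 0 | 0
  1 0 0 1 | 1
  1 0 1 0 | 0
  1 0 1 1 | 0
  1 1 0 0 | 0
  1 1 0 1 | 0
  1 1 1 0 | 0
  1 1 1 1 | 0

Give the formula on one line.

(d & ((a & ~b) & ~c))

  ~b = 1111000011110000
  (a & ~b) = 0000000011110000
  ~c = 1100110011001100
  ((a & ~b) & ~c) = 0000000011000000
  (d & ((a & ~b) & ~c)) = 0000000001000000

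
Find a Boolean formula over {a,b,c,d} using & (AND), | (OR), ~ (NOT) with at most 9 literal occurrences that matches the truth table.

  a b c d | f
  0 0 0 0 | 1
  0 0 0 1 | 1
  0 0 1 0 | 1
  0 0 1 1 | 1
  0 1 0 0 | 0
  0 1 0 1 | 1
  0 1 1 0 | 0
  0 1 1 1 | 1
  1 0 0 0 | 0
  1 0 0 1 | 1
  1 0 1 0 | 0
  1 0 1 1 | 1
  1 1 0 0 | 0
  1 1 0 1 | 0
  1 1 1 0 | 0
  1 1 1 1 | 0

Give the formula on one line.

  ~a = 1111111100000000
  ~d = 1010101010101010
  (~a & ~d) = 1010101000000000
  (b | (~a & ~d)) = 1010111100001111
  (d & a) = 0000000001010101
  ((b | (~a & ~d)) | (d & a)) = 1010111101011111
  (d | ((b | (~a & ~d)) | (d & a))) = 1111111101011111
  ~b = 1111000011110000
  (d & ~a) = 0101010100000000
  (~b | (d & ~a)) = 1111010111110000
  ((d | ((b | (~a & ~d)) | (d & a))) & (~b | (d & ~a))) = 1111010101010000

((d | ((b | (~a & ~d)) | (d & a))) & (~b | (d & ~a)))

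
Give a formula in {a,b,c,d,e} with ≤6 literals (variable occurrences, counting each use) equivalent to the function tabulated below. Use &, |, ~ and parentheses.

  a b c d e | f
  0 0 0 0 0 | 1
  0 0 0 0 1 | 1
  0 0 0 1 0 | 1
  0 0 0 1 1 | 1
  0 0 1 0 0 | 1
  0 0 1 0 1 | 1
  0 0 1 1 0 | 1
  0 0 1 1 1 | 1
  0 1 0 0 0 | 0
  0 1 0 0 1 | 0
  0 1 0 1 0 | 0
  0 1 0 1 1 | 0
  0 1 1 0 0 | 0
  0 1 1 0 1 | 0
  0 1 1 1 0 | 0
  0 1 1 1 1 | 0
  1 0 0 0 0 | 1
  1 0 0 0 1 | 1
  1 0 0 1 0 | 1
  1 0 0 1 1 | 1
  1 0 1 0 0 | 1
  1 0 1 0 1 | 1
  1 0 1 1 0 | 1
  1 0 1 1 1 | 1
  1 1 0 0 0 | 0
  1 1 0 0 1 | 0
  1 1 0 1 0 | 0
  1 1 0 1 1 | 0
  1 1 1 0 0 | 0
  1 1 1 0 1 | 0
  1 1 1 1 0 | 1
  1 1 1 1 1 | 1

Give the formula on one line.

  (c & b) = 00000000000011110000000000001111
  (d & a) = 00000000000000000011001100110011
  (c & (d & a)) = 00000000000000000000001100000011
  ((c & b) & (c & (d & a))) = 00000000000000000000000000000011
  ~b = 11111111000000001111111100000000
  (((c & b) & (c & (d & a))) | ~b) = 11111111000000001111111100000011

(((c & b) & (c & (d & a))) | ~b)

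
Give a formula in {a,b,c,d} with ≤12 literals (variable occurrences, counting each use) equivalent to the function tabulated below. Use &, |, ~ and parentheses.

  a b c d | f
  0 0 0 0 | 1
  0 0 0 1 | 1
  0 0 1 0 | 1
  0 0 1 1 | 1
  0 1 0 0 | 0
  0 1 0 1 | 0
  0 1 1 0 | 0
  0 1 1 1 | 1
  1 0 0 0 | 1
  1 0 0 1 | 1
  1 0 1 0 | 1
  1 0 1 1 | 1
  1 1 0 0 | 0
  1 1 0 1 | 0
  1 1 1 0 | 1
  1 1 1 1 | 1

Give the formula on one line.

  ~b = 1111000011110000
  (~b | d) = 1111010111110101
  ((~b | d) | a) = 1111010111111111
  (~b | a) = 1111000011111111
  ((~b | a) & c) = 0011000000110011
  ~d = 1010101010101010
  (((~b | a) & c) & ~d) = 0010000000100010
  (~b | (((~b | a) & c) & ~d)) = 1111000011110010
  ((~b | (((~b | a) & c) & ~d)) | c) = 1111001111110011
  (((~b | d) | a) & ((~b | (((~b | a) & c) & ~d)) | c)) = 1111000111110011

(((~b | d) | a) & ((~b | (((~b | a) & c) & ~d)) | c))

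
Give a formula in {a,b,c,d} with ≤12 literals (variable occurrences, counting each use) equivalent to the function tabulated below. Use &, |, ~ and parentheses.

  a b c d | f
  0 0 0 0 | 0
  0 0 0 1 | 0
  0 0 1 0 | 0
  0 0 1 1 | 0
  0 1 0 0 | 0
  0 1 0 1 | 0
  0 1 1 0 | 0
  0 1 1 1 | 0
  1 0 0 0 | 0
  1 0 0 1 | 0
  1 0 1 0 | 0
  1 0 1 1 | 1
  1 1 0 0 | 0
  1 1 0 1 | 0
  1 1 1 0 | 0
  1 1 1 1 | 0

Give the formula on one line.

  (b | d) = 0101111101011111
  (c & a) = 0000000000110011
  ~d = 1010101010101010
  (~d | a) = 1010101011111111
  ((~d | a) | b) = 1010111111111111
  ~b = 1111000011110000
  (c & ~b) = 0011000000110000
  (((~d | a) | b) & (c & ~b)) = 0010000000110000
  ((c & a) & (((~d | a) | b) & (c & ~b))) = 0000000000110000
  ((b | d) & ((c & a) & (((~d | a) | b) & (c & ~b)))) = 0000000000010000

((b | d) & ((c & a) & (((~d | a) | b) & (c & ~b))))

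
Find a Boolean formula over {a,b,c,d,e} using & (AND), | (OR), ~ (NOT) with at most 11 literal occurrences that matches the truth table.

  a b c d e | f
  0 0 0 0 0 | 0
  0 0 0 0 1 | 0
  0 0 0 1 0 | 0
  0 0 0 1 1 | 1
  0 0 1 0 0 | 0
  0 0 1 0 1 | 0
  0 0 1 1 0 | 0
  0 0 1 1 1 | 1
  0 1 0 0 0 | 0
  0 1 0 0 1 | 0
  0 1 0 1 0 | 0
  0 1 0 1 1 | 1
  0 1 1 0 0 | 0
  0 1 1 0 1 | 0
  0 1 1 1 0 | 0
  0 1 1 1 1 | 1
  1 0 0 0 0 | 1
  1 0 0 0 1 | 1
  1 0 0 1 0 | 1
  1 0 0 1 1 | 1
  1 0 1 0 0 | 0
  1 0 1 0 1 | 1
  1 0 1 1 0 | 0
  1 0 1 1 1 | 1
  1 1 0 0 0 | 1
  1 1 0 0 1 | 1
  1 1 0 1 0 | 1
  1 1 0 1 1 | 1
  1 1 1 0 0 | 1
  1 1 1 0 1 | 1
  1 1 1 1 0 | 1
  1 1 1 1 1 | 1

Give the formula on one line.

((a | (e & d)) & ((((~a & d) | (e & a)) | b) | ~c))

  (e & d) = 00010001000100010001000100010001
  (a | (e & d)) = 00010001000100011111111111111111
  ~a = 11111111111111110000000000000000
  (~a & d) = 00110011001100110000000000000000
  (e & a) = 00000000000000000101010101010101
  ((~a & d) | (e & a)) = 00110011001100110101010101010101
  (((~a & d) | (e & a)) | b) = 00110011111111110101010111111111
  ~c = 11110000111100001111000011110000
  ((((~a & d) | (e & a)) | b) | ~c) = 11110011111111111111010111111111
  ((a | (e & d)) & ((((~a & d) | (e & a)) | b) | ~c)) = 00010001000100011111010111111111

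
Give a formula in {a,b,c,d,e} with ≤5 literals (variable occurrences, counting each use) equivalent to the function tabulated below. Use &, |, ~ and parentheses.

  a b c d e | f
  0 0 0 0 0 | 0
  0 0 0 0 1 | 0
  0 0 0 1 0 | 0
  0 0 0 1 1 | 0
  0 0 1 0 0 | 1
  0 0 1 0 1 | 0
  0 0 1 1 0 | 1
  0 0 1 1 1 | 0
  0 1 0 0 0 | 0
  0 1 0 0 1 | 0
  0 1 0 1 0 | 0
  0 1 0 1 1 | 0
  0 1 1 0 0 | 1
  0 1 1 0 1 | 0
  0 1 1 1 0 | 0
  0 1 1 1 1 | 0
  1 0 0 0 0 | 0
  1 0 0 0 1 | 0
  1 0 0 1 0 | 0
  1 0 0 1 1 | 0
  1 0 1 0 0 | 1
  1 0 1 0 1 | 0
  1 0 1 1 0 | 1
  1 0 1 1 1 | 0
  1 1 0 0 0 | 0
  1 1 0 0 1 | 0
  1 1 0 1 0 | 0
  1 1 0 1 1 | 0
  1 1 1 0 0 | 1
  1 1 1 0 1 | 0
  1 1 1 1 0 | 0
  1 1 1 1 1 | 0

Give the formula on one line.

((~b | ~d) & ((c | e) & ~e))

  ~b = 11111111000000001111111100000000
  ~d = 11001100110011001100110011001100
  (~b | ~d) = 11111111110011001111111111001100
  (c | e) = 01011111010111110101111101011111
  ~e = 10101010101010101010101010101010
  ((c | e) & ~e) = 00001010000010100000101000001010
  ((~b | ~d) & ((c | e) & ~e)) = 00001010000010000000101000001000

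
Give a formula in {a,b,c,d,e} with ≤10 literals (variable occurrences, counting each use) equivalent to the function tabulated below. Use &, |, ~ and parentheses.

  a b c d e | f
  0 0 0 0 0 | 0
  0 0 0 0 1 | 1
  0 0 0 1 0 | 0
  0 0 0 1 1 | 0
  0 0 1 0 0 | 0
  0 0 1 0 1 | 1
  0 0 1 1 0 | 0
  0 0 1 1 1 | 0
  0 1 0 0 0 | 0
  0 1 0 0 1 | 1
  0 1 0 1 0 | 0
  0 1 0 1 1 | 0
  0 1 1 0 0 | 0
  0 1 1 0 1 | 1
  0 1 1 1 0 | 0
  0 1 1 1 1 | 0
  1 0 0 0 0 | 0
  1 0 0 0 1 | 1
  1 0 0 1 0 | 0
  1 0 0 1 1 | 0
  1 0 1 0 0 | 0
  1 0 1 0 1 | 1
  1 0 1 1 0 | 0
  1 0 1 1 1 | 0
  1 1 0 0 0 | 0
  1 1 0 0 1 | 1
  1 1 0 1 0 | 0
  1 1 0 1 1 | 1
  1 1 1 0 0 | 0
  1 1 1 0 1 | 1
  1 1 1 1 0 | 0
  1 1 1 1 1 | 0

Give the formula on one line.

  ~d = 11001100110011001100110011001100
  (e | d) = 01110111011101110111011101110111
  (~d & (e | d)) = 01000100010001000100010001000100
  (b & a) = 00000000000000000000000011111111
  ~c = 11110000111100001111000011110000
  ~a = 11111111111111110000000000000000
  (e & ~c) = 01010000010100000101000001010000
  (~a | (e & ~c)) = 11111111111111110101000001010000
  (~c & (~a | (e & ~c))) = 11110000111100000101000001010000
  ((b & a) & (~c & (~a | (e & ~c)))) = 00000000000000000000000001010000
  ((~d & (e | d)) | ((b & a) & (~c & (~a | (e & ~c))))) = 01000100010001000100010001010100

((~d & (e | d)) | ((b & a) & (~c & (~a | (e & ~c)))))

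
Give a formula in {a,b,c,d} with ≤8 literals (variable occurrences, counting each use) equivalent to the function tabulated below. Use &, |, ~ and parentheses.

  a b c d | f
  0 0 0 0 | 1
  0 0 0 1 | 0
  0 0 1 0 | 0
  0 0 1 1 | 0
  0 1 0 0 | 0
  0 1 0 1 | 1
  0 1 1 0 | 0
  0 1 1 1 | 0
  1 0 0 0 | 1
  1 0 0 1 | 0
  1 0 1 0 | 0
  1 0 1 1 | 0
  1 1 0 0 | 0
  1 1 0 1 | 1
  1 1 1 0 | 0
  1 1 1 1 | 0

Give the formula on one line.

  (d | c) = 0111011101110111
  ~c = 1100110011001100
  ((d | c) & ~c) = 0100010001000100
  (((d | c) & ~c) & b) = 0000010000000100
  ~b = 1111000011110000
  ~d = 1010101010101010
  (~b & ~d) = 1010000010100000
  ((~b & ~d) & ~c) = 1000000010000000
  ((((d | c) & ~c) & b) | ((~b & ~d) & ~c)) = 1000010010000100

((((d | c) & ~c) & b) | ((~b & ~d) & ~c))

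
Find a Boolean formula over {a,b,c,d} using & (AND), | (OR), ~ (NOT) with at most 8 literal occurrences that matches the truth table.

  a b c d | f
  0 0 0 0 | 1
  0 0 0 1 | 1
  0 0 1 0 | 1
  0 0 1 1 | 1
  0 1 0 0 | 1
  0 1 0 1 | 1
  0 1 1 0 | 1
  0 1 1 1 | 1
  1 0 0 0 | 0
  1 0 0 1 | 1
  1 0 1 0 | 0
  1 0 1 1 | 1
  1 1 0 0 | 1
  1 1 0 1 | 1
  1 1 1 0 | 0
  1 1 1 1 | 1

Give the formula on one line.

(~a | (((a & b) & (d | ~c)) | (a & d)))

  ~a = 1111111100000000
  (a & b) = 0000000000001111
  ~c = 1100110011001100
  (d | ~c) = 1101110111011101
  ((a & b) & (d | ~c)) = 0000000000001101
  (a & d) = 0000000001010101
  (((a & b) & (d | ~c)) | (a & d)) = 0000000001011101
  (~a | (((a & b) & (d | ~c)) | (a & d))) = 1111111101011101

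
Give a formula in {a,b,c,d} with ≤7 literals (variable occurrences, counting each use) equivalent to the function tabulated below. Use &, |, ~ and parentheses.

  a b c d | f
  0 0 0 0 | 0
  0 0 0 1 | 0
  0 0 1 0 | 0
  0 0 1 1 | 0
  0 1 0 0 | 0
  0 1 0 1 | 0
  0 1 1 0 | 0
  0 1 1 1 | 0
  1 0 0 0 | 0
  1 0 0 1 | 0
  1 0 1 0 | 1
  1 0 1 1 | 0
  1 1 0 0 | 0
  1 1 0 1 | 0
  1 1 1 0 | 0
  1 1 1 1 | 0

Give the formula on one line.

((~d | ~a) & (~b & (a & c)))

  ~d = 1010101010101010
  ~a = 1111111100000000
  (~d | ~a) = 1111111110101010
  ~b = 1111000011110000
  (a & c) = 0000000000110011
  (~b & (a & c)) = 0000000000110000
  ((~d | ~a) & (~b & (a & c))) = 0000000000100000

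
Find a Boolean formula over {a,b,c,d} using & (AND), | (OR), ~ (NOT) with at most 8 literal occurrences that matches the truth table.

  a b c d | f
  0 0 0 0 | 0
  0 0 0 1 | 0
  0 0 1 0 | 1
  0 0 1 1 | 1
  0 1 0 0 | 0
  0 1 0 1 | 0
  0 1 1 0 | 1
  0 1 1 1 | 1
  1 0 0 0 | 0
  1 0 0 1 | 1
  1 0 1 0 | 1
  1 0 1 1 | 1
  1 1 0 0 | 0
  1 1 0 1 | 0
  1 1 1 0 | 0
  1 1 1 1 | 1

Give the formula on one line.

((~b & (a & d)) | (c & ((d | ~a) | (~b & ~d))))

  ~b = 1111000011110000
  (a & d) = 0000000001010101
  (~b & (a & d)) = 0000000001010000
  ~a = 1111111100000000
  (d | ~a) = 1111111101010101
  ~d = 1010101010101010
  (~b & ~d) = 1010000010100000
  ((d | ~a) | (~b & ~d)) = 1111111111110101
  (c & ((d | ~a) | (~b & ~d))) = 0011001100110001
  ((~b & (a & d)) | (c & ((d | ~a) | (~b & ~d)))) = 0011001101110001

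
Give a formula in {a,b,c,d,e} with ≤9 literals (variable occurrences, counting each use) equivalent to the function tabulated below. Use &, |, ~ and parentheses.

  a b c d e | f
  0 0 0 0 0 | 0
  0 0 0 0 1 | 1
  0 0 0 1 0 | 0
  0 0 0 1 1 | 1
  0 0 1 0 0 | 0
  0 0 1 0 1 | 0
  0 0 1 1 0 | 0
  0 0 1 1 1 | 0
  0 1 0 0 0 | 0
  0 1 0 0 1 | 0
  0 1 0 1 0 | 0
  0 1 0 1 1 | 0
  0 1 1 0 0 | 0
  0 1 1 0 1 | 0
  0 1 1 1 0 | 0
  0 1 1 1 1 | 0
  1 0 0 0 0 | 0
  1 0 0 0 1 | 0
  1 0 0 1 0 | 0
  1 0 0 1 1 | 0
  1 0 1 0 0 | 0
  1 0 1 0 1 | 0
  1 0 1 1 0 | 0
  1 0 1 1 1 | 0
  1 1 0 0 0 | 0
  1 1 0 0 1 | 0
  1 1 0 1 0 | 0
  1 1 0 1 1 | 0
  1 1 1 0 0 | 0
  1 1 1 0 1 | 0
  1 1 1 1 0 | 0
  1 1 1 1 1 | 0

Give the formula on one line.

  ~a = 11111111111111110000000000000000
  ~b = 11111111000000001111111100000000
  ~c = 11110000111100001111000011110000
  (~b | ~c) = 11111111111100001111111111110000
  (~a & (~b | ~c)) = 11111111111100000000000000000000
  (~c & e) = 01010000010100000101000001010000
  ((~c & e) & ~b) = 01010000000000000101000000000000
  ((~a & (~b | ~c)) & ((~c & e) & ~b)) = 01010000000000000000000000000000

((~a & (~b | ~c)) & ((~c & e) & ~b))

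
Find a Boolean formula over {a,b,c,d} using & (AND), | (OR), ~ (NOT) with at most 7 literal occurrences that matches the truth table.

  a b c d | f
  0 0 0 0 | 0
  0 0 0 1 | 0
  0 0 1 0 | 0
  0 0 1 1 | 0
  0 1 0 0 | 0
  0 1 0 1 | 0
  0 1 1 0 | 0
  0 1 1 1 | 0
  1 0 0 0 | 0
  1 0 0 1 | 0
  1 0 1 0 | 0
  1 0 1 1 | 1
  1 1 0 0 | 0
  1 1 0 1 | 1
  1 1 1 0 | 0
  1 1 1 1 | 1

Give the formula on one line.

((b | c) & (a & d))

  (b | c) = 0011111100111111
  (a & d) = 0000000001010101
  ((b | c) & (a & d)) = 0000000000010101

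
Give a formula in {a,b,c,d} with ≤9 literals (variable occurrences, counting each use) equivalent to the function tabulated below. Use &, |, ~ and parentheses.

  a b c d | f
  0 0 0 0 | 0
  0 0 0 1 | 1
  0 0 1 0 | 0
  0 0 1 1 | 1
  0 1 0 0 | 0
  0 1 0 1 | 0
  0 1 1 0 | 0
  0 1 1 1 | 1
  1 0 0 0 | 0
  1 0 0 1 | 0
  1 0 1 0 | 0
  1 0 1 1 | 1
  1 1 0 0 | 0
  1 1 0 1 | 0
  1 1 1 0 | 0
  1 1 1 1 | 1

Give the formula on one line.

(((d | ~c) & c) | ((d & ~a) & (~b & ~a)))

  ~c = 1100110011001100
  (d | ~c) = 1101110111011101
  ((d | ~c) & c) = 0001000100010001
  ~a = 1111111100000000
  (d & ~a) = 0101010100000000
  ~b = 1111000011110000
  (~b & ~a) = 1111000000000000
  ((d & ~a) & (~b & ~a)) = 0101000000000000
  (((d | ~c) & c) | ((d & ~a) & (~b & ~a))) = 0101000100010001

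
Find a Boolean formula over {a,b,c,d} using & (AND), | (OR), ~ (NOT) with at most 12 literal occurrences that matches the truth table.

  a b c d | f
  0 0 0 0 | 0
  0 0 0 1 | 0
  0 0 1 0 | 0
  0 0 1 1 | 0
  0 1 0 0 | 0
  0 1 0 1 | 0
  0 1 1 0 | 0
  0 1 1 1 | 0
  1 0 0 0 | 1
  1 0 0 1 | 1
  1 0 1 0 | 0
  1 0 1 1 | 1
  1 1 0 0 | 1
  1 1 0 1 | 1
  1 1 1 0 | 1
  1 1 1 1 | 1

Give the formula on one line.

(a & ((a | ~c) & ((b | d) | ((~d & ~c) & (c | a)))))

  ~c = 1100110011001100
  (a | ~c) = 1100110011111111
  (b | d) = 0101111101011111
  ~d = 1010101010101010
  (~d & ~c) = 1000100010001000
  (c | a) = 0011001111111111
  ((~d & ~c) & (c | a)) = 0000000010001000
  ((b | d) | ((~d & ~c) & (c | a))) = 0101111111011111
  ((a | ~c) & ((b | d) | ((~d & ~c) & (c | a)))) = 0100110011011111
  (a & ((a | ~c) & ((b | d) | ((~d & ~c) & (c | a))))) = 0000000011011111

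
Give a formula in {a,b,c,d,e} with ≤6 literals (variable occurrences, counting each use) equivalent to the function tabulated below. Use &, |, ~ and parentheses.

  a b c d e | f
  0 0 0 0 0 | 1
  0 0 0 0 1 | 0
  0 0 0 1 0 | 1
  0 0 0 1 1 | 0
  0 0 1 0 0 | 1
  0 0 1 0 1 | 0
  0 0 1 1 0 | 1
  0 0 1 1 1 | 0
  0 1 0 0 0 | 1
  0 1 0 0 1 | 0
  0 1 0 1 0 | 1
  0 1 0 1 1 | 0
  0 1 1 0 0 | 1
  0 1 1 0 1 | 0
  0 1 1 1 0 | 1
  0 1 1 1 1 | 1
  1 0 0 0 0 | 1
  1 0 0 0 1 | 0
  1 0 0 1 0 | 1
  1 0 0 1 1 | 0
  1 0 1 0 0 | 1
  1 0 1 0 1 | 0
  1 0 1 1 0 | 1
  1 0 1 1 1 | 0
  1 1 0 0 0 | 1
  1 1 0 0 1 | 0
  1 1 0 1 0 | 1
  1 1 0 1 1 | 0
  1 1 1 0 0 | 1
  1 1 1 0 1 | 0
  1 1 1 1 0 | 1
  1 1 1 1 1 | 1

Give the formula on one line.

(((c & (b | ~d)) & d) | ~e)

  ~d = 11001100110011001100110011001100
  (b | ~d) = 11001100111111111100110011111111
  (c & (b | ~d)) = 00001100000011110000110000001111
  ((c & (b | ~d)) & d) = 00000000000000110000000000000011
  ~e = 10101010101010101010101010101010
  (((c & (b | ~d)) & d) | ~e) = 10101010101010111010101010101011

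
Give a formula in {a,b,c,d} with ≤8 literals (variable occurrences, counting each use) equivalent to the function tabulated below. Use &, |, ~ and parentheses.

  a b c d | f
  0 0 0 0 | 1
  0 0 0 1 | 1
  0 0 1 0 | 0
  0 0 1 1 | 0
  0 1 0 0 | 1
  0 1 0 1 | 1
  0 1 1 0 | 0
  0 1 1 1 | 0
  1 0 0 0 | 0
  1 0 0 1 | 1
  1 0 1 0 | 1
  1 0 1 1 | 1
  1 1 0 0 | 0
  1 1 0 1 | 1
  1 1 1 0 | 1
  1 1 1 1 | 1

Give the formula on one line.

  ~a = 1111111100000000
  ~c = 1100110011001100
  (~a & ~c) = 1100110000000000
  (c & a) = 0000000000110011
  (~c & d) = 0100010001000100
  ((c & a) | (~c & d)) = 0100010001110111
  ((~a & ~c) | ((c & a) | (~c & d))) = 1100110001110111

((~a & ~c) | ((c & a) | (~c & d)))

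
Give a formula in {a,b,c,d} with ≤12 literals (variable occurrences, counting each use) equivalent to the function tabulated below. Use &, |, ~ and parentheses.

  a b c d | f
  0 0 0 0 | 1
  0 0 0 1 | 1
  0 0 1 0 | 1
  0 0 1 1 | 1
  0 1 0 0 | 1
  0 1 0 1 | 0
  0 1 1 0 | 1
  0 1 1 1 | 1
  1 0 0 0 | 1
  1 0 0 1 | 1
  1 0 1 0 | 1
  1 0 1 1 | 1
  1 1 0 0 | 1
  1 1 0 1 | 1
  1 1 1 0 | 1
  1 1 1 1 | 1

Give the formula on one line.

((((a | ~c) & ~d) | (c | a)) | (~b | (a & (~c & d))))

  ~c = 1100110011001100
  (a | ~c) = 1100110011111111
  ~d = 1010101010101010
  ((a | ~c) & ~d) = 1000100010101010
  (c | a) = 0011001111111111
  (((a | ~c) & ~d) | (c | a)) = 1011101111111111
  ~b = 1111000011110000
  (~c & d) = 0100010001000100
  (a & (~c & d)) = 0000000001000100
  (~b | (a & (~c & d))) = 1111000011110100
  ((((a | ~c) & ~d) | (c | a)) | (~b | (a & (~c & d)))) = 1111101111111111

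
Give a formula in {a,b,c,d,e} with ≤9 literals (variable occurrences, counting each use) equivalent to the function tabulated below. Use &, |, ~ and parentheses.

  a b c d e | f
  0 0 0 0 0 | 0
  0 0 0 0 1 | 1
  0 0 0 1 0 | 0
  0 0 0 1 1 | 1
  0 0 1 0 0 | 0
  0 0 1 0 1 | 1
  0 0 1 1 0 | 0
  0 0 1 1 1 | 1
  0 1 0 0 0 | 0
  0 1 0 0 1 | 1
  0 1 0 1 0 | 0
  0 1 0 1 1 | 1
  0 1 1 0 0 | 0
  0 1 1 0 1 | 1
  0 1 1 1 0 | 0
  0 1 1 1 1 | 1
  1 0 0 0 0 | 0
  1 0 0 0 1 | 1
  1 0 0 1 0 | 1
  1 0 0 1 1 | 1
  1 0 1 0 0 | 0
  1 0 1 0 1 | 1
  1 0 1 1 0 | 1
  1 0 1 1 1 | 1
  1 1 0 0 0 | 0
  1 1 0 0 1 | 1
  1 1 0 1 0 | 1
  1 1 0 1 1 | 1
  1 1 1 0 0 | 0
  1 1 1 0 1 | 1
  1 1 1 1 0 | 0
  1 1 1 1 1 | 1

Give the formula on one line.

(e | (((~e & d) & a) & (~b | ~c)))

  ~e = 10101010101010101010101010101010
  (~e & d) = 00100010001000100010001000100010
  ((~e & d) & a) = 00000000000000000010001000100010
  ~b = 11111111000000001111111100000000
  ~c = 11110000111100001111000011110000
  (~b | ~c) = 11111111111100001111111111110000
  (((~e & d) & a) & (~b | ~c)) = 00000000000000000010001000100000
  (e | (((~e & d) & a) & (~b | ~c))) = 01010101010101010111011101110101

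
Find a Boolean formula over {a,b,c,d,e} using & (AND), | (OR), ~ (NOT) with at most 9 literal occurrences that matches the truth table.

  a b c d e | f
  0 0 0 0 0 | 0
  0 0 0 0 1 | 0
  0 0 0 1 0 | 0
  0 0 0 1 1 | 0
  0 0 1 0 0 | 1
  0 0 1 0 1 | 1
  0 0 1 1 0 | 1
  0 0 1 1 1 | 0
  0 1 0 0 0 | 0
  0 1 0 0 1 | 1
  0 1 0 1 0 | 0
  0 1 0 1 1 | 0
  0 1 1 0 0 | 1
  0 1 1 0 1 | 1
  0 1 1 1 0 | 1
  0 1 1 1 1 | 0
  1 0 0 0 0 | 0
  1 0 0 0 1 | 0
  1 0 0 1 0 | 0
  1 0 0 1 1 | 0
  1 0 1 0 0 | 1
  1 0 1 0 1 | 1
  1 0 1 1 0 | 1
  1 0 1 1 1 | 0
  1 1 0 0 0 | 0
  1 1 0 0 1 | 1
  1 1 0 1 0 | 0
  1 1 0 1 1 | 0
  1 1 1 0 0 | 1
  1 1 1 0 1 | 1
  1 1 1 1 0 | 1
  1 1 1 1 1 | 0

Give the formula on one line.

  (e & d) = 00010001000100010001000100010001
  (c | (e & d)) = 00011111000111110001111100011111
  (b & e) = 00000000010101010000000001010101
  ((c | (e & d)) | (b & e)) = 00011111010111110001111101011111
  ~e = 10101010101010101010101010101010
  ~d = 11001100110011001100110011001100
  (~e | ~d) = 11101110111011101110111011101110
  (((c | (e & d)) | (b & e)) & (~e | ~d)) = 00001110010011100000111001001110

(((c | (e & d)) | (b & e)) & (~e | ~d))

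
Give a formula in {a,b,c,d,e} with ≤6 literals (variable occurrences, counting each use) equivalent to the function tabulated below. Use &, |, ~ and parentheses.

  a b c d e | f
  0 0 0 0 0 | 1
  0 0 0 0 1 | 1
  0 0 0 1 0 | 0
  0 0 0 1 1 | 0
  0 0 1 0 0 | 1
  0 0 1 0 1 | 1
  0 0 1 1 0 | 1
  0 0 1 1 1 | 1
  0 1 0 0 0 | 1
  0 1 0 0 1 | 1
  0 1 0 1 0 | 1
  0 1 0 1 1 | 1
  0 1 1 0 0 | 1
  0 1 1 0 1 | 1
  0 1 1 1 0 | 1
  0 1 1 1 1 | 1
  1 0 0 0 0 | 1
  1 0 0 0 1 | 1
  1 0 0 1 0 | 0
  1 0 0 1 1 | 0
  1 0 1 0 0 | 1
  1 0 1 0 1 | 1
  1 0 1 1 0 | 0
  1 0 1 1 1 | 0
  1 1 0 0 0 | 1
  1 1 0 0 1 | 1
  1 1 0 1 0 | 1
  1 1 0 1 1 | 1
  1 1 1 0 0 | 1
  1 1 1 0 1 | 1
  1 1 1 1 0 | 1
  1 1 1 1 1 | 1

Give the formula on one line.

  ~d = 11001100110011001100110011001100
  ~a = 11111111111111110000000000000000
  (c & ~a) = 00001111000011110000000000000000
  ((c & ~a) | b) = 00001111111111110000000011111111
  (~d | ((c & ~a) | b)) = 11001111111111111100110011111111

(~d | ((c & ~a) | b))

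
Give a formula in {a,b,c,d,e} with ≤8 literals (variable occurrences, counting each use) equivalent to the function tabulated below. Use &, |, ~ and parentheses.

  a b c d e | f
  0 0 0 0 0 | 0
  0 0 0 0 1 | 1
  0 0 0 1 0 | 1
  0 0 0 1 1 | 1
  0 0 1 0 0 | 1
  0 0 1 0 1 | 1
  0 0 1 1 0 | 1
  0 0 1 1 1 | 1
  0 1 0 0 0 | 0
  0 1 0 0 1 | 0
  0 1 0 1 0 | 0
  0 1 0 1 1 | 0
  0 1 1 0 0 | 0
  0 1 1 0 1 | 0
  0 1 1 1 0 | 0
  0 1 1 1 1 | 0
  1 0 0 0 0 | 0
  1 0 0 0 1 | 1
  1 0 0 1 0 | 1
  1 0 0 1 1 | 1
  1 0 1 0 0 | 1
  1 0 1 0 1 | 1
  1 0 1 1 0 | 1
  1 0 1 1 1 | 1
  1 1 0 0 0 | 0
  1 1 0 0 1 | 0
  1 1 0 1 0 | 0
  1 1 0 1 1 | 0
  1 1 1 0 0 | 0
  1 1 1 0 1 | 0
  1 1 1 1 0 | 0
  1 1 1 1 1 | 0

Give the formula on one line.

(((~e & (c | (b | d))) & ~b) | (e & ~b))

  ~e = 10101010101010101010101010101010
  (b | d) = 00110011111111110011001111111111
  (c | (b | d)) = 00111111111111110011111111111111
  (~e & (c | (b | d))) = 00101010101010100010101010101010
  ~b = 11111111000000001111111100000000
  ((~e & (c | (b | d))) & ~b) = 00101010000000000010101000000000
  (e & ~b) = 01010101000000000101010100000000
  (((~e & (c | (b | d))) & ~b) | (e & ~b)) = 01111111000000000111111100000000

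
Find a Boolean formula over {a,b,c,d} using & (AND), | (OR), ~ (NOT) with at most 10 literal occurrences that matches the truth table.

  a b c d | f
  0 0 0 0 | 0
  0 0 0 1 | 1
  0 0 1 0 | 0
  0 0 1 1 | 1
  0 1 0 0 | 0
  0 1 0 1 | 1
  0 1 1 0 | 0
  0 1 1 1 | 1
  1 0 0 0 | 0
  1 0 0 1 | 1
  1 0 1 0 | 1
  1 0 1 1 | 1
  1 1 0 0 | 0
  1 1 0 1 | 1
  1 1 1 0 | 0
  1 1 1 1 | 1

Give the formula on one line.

  (c & a) = 0000000000110011
  ~c = 1100110011001100
  (~c & d) = 0100010001000100
  ~a = 1111111100000000
  (b & ~a) = 0000111100000000
  ~b = 1111000011110000
  ((b & ~a) | ~b) = 1111111111110000
  ((~c & d) | ((b & ~a) | ~b)) = 1111111111110100
  ((c & a) & ((~c & d) | ((b & ~a) | ~b))) = 0000000000110000
  (((c & a) & ((~c & d) | ((b & ~a) | ~b))) | d) = 0101010101110101

(((c & a) & ((~c & d) | ((b & ~a) | ~b))) | d)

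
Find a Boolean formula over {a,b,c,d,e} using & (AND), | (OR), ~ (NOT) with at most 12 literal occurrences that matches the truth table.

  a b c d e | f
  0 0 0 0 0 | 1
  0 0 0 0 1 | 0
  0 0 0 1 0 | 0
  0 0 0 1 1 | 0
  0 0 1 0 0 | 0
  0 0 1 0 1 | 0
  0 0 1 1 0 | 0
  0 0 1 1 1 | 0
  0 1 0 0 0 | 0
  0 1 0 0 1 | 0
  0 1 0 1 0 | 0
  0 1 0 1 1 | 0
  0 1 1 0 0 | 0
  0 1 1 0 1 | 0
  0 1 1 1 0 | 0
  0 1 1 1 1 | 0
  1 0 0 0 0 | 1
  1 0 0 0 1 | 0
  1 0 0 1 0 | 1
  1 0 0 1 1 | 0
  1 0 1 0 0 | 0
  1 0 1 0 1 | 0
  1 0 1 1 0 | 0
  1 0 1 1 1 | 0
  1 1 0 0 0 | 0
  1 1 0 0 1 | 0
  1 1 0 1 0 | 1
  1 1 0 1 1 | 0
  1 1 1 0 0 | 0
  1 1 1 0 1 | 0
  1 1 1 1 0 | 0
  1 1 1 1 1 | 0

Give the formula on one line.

((~d | ((a | e) & ~c)) & (~c & ((~e | c) & (~b | d))))

  ~d = 11001100110011001100110011001100
  (a | e) = 01010101010101011111111111111111
  ~c = 11110000111100001111000011110000
  ((a | e) & ~c) = 01010000010100001111000011110000
  (~d | ((a | e) & ~c)) = 11011100110111001111110011111100
  ~e = 10101010101010101010101010101010
  (~e | c) = 10101111101011111010111110101111
  ~b = 11111111000000001111111100000000
  (~b | d) = 11111111001100111111111100110011
  ((~e | c) & (~b | d)) = 10101111001000111010111100100011
  (~c & ((~e | c) & (~b | d))) = 10100000001000001010000000100000
  ((~d | ((a | e) & ~c)) & (~c & ((~e | c) & (~b | d)))) = 10000000000000001010000000100000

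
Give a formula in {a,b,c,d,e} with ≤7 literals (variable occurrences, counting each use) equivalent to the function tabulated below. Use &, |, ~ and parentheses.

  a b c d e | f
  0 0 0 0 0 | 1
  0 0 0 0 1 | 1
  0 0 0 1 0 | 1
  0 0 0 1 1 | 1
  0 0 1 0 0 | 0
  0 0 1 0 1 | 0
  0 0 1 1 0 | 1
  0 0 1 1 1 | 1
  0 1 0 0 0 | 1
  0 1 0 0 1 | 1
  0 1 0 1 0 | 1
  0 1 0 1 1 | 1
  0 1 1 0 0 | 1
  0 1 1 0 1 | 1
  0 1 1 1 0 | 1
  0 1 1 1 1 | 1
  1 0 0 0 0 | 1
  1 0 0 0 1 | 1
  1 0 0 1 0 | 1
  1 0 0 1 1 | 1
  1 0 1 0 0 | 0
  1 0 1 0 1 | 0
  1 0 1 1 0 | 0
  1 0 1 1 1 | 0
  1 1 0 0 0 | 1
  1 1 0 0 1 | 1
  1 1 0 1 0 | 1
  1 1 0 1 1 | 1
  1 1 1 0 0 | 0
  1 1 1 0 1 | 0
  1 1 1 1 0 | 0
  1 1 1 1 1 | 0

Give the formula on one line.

((((d & ~a) | b) & ~a) | ~c)

  ~a = 11111111111111110000000000000000
  (d & ~a) = 00110011001100110000000000000000
  ((d & ~a) | b) = 00110011111111110000000011111111
  (((d & ~a) | b) & ~a) = 00110011111111110000000000000000
  ~c = 11110000111100001111000011110000
  ((((d & ~a) | b) & ~a) | ~c) = 11110011111111111111000011110000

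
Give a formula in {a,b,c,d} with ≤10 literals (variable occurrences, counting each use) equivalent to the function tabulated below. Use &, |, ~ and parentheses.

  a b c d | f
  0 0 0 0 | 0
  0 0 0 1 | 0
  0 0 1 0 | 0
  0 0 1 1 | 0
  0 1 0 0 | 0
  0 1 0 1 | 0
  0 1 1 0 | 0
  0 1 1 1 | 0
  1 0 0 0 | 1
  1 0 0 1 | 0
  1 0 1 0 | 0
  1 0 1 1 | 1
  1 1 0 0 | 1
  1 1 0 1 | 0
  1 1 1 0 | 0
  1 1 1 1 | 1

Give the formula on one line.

((d & (a & c)) | ((~d & a) & (~c | ((b | a) & d))))

  (a & c) = 0000000000110011
  (d & (a & c)) = 0000000000010001
  ~d = 1010101010101010
  (~d & a) = 0000000010101010
  ~c = 1100110011001100
  (b | a) = 0000111111111111
  ((b | a) & d) = 0000010101010101
  (~c | ((b | a) & d)) = 1100110111011101
  ((~d & a) & (~c | ((b | a) & d))) = 0000000010001000
  ((d & (a & c)) | ((~d & a) & (~c | ((b | a) & d)))) = 0000000010011001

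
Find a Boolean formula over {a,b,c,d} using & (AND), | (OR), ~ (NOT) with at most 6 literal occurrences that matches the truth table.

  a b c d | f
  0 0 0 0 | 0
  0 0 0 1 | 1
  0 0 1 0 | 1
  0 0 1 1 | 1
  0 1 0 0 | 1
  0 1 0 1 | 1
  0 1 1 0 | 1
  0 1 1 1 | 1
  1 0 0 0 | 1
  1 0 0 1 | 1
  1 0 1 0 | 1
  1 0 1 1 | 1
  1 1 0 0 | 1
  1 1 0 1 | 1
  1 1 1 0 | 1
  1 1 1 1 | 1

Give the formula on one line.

  (d | b) = 0101111101011111
  (c | (d | b)) = 0111111101111111
  (a | (c | (d | b))) = 0111111111111111

(a | (c | (d | b)))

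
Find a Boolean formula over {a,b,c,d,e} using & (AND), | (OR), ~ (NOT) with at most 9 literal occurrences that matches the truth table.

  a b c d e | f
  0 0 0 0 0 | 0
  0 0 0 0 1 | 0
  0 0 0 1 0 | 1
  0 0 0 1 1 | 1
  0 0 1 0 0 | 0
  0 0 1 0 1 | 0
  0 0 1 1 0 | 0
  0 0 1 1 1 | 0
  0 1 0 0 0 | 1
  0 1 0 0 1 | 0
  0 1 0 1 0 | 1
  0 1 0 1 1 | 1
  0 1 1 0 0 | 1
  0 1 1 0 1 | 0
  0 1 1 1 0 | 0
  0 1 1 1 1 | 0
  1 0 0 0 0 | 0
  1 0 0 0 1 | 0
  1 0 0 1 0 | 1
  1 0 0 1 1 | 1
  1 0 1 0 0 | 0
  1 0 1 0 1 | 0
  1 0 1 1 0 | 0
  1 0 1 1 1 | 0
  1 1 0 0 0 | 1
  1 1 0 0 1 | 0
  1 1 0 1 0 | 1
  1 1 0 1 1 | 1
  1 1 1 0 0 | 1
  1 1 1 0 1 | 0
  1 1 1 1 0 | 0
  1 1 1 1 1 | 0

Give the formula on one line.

  ~d = 11001100110011001100110011001100
  ~c = 11110000111100001111000011110000
  (~d | ~c) = 11111100111111001111110011111100
  ~e = 10101010101010101010101010101010
  (~d & ~e) = 10001000100010001000100010001000
  ((~d & ~e) & b) = 00000000100010000000000010001000
  (((~d & ~e) & b) | d) = 00110011101110110011001110111011
  ((~d | ~c) & (((~d & ~e) & b) | d)) = 00110000101110000011000010111000

((~d | ~c) & (((~d & ~e) & b) | d))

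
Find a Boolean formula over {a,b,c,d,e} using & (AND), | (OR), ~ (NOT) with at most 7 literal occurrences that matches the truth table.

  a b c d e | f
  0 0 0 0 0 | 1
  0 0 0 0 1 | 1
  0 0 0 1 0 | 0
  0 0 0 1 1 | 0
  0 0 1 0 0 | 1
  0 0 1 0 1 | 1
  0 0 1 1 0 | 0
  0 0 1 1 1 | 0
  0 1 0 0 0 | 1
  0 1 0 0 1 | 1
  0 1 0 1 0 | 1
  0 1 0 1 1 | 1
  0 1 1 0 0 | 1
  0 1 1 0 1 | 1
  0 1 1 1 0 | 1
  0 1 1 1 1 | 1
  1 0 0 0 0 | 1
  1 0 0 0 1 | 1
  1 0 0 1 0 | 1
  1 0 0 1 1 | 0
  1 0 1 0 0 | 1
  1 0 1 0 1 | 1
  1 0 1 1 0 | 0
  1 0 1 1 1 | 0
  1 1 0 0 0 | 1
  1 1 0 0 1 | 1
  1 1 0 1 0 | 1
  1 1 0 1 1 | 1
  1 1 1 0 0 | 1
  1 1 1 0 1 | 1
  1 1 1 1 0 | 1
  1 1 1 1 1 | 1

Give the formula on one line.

((~d | b) | (a & ((~c & ~b) & ~e)))

  ~d = 11001100110011001100110011001100
  (~d | b) = 11001100111111111100110011111111
  ~c = 11110000111100001111000011110000
  ~b = 11111111000000001111111100000000
  (~c & ~b) = 11110000000000001111000000000000
  ~e = 10101010101010101010101010101010
  ((~c & ~b) & ~e) = 10100000000000001010000000000000
  (a & ((~c & ~b) & ~e)) = 00000000000000001010000000000000
  ((~d | b) | (a & ((~c & ~b) & ~e))) = 11001100111111111110110011111111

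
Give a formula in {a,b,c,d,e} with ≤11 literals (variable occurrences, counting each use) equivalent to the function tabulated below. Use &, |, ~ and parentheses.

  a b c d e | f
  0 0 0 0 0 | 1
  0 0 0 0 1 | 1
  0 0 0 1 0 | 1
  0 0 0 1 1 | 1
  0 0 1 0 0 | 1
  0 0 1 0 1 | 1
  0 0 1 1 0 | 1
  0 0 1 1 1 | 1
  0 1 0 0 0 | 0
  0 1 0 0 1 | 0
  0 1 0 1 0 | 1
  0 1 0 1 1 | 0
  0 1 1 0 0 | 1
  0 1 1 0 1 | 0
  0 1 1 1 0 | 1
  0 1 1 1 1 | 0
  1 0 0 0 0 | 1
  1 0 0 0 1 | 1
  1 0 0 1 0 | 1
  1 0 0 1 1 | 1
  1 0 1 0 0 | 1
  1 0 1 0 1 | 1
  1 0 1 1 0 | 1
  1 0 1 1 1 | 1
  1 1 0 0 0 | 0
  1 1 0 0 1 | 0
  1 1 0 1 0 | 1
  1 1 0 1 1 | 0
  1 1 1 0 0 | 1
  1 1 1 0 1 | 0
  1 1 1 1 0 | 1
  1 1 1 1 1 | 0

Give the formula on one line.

((((c & ~e) | ~b) | d) & (~d | ((e & ~b) | ~e)))

  ~e = 10101010101010101010101010101010
  (c & ~e) = 00001010000010100000101000001010
  ~b = 11111111000000001111111100000000
  ((c & ~e) | ~b) = 11111111000010101111111100001010
  (((c & ~e) | ~b) | d) = 11111111001110111111111100111011
  ~d = 11001100110011001100110011001100
  (e & ~b) = 01010101000000000101010100000000
  ((e & ~b) | ~e) = 11111111101010101111111110101010
  (~d | ((e & ~b) | ~e)) = 11111111111011101111111111101110
  ((((c & ~e) | ~b) | d) & (~d | ((e & ~b) | ~e))) = 11111111001010101111111100101010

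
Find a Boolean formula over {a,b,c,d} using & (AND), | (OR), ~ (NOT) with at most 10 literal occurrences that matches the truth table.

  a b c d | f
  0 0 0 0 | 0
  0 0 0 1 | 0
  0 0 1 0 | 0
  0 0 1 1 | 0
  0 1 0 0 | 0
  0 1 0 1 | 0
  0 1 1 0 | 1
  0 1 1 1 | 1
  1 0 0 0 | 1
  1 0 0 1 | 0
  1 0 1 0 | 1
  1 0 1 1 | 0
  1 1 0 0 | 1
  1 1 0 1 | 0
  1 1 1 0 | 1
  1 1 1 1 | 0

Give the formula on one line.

  (b & c) = 0000001100000011
  ((b & c) | a) = 0000001111111111
  (((b & c) | a) | d) = 0101011111111111
  ~d = 1010101010101010
  ~a = 1111111100000000
  (c & ~a) = 0011001100000000
  (d & (c & ~a)) = 0001000100000000
  (b & (d & (c & ~a))) = 0000000100000000
  (~d | (b & (d & (c & ~a)))) = 1010101110101010
  ((((b & c) | a) | d) & (~d | (b & (d & (c & ~a))))) = 0000001110101010

((((b & c) | a) | d) & (~d | (b & (d & (c & ~a)))))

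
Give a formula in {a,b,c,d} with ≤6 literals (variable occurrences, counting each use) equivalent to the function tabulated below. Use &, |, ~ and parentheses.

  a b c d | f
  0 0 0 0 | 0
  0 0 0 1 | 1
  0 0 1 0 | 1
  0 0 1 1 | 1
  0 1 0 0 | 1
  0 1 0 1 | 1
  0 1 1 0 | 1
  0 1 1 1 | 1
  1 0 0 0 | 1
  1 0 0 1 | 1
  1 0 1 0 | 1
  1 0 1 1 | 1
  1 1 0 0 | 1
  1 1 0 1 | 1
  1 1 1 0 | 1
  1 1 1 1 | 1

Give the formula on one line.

(((d | c) | a) | b)

  (d | c) = 0111011101110111
  ((d | c) | a) = 0111011111111111
  (((d | c) | a) | b) = 0111111111111111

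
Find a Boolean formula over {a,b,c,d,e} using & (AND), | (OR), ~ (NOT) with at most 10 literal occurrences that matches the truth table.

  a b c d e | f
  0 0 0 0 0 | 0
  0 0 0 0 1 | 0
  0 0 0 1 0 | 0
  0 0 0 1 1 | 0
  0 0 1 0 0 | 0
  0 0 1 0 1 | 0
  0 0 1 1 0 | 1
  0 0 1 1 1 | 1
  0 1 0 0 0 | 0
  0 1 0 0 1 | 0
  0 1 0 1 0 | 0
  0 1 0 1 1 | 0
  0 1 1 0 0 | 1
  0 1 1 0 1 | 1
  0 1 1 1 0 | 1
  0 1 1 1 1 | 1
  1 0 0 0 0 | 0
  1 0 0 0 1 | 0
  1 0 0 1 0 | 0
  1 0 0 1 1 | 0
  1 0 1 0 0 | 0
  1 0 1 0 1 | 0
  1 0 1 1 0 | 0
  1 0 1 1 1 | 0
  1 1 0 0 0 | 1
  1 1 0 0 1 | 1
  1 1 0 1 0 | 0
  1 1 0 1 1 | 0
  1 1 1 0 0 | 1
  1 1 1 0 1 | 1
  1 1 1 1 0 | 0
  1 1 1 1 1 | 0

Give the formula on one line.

((a | (d | b)) & (((a & ~d) & b) | (c & ~a)))

  (d | b) = 00110011111111110011001111111111
  (a | (d | b)) = 00110011111111111111111111111111
  ~d = 11001100110011001100110011001100
  (a & ~d) = 00000000000000001100110011001100
  ((a & ~d) & b) = 00000000000000000000000011001100
  ~a = 11111111111111110000000000000000
  (c & ~a) = 00001111000011110000000000000000
  (((a & ~d) & b) | (c & ~a)) = 00001111000011110000000011001100
  ((a | (d | b)) & (((a & ~d) & b) | (c & ~a))) = 00000011000011110000000011001100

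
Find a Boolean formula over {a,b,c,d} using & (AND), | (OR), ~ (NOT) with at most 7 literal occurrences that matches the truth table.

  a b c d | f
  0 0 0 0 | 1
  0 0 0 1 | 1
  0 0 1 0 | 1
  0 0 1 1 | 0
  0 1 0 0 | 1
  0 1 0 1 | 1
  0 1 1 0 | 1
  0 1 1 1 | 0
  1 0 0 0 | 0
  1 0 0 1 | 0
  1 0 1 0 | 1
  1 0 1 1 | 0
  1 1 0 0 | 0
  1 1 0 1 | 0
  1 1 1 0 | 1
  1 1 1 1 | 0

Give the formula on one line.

((c | ~a) & (~c | ~d))

  ~a = 1111111100000000
  (c | ~a) = 1111111100110011
  ~c = 1100110011001100
  ~d = 1010101010101010
  (~c | ~d) = 1110111011101110
  ((c | ~a) & (~c | ~d)) = 1110111000100010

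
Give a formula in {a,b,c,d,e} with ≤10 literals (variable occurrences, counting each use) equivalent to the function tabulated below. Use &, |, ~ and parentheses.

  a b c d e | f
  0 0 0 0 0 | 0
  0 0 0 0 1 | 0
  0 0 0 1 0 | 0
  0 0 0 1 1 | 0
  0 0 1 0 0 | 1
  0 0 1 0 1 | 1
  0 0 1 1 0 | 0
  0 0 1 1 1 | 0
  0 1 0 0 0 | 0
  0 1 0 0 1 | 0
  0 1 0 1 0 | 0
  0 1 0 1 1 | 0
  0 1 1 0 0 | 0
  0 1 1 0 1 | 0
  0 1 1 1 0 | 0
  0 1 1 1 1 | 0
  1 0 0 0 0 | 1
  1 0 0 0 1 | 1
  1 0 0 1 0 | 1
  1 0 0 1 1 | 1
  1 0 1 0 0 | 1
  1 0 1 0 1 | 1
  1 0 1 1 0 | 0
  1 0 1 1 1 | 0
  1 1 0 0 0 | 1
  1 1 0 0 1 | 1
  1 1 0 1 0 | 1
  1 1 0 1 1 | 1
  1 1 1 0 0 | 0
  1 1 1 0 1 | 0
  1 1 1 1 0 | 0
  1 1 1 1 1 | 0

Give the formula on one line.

(((((e | d) & ~c) | ~d) & (~b | ~c)) & (a | c))

  (e | d) = 01110111011101110111011101110111
  ~c = 11110000111100001111000011110000
  ((e | d) & ~c) = 01110000011100000111000001110000
  ~d = 11001100110011001100110011001100
  (((e | d) & ~c) | ~d) = 11111100111111001111110011111100
  ~b = 11111111000000001111111100000000
  (~b | ~c) = 11111111111100001111111111110000
  ((((e | d) & ~c) | ~d) & (~b | ~c)) = 11111100111100001111110011110000
  (a | c) = 00001111000011111111111111111111
  (((((e | d) & ~c) | ~d) & (~b | ~c)) & (a | c)) = 00001100000000001111110011110000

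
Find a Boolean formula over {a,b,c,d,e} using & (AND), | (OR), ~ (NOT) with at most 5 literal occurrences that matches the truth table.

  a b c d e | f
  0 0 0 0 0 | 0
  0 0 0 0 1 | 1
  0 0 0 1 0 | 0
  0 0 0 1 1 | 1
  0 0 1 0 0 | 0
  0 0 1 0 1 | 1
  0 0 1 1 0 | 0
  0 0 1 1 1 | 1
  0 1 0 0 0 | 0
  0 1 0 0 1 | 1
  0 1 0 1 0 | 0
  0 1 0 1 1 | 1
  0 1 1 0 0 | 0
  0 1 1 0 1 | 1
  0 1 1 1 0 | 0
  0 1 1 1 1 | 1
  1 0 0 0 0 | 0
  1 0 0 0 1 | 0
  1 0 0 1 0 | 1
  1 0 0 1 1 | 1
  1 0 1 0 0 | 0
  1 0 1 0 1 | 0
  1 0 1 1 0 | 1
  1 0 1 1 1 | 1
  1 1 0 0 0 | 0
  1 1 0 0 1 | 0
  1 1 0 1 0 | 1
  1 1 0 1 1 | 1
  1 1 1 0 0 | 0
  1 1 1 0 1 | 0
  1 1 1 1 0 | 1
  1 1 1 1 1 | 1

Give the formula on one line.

  ~a = 11111111111111110000000000000000
  (~a | d) = 11111111111111110011001100110011
  (a | e) = 01010101010101011111111111111111
  ((~a | d) & (a | e)) = 01010101010101010011001100110011

((~a | d) & (a | e))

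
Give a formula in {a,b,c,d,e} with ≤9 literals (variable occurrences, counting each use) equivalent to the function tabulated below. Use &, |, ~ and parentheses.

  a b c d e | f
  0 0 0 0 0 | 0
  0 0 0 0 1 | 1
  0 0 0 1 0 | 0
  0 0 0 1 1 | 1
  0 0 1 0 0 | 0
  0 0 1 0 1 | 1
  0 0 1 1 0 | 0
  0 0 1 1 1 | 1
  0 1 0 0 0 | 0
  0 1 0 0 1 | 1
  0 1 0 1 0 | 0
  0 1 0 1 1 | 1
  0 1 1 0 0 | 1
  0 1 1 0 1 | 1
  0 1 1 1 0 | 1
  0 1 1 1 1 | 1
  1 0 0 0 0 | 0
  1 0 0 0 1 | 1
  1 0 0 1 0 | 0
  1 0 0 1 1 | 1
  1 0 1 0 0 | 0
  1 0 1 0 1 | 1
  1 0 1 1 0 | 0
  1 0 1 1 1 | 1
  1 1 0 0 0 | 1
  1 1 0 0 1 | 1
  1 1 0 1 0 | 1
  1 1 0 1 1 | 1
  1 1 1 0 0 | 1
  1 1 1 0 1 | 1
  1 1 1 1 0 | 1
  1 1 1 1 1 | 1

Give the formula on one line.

((((c | a) & ((d | b) | (c & a))) & b) | e)

  (c | a) = 00001111000011111111111111111111
  (d | b) = 00110011111111110011001111111111
  (c & a) = 00000000000000000000111100001111
  ((d | b) | (c & a)) = 00110011111111110011111111111111
  ((c | a) & ((d | b) | (c & a))) = 00000011000011110011111111111111
  (((c | a) & ((d | b) | (c & a))) & b) = 00000000000011110000000011111111
  ((((c | a) & ((d | b) | (c & a))) & b) | e) = 01010101010111110101010111111111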